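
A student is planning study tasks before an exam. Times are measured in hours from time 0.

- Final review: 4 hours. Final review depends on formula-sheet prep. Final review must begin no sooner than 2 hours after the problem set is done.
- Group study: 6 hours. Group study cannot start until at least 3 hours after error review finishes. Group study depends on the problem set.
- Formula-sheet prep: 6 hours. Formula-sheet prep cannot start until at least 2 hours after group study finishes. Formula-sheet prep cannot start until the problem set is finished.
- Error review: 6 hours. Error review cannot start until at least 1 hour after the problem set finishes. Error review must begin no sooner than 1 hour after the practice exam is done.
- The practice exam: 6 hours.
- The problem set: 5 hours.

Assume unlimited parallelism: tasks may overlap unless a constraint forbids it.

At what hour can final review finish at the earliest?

The practice exam can start immediately at hour 0; it finishes at hour 6.
Nothing blocks the problem set, so it runs from hour 0 to hour 5.
Error review cannot start until the problem set (finishes hour 5, plus 1-hour gap → hour 6); the practice exam (finishes hour 6, plus 1-hour gap → hour 7). The controlling bound is hour 7, so error review finishes at 7 + 6 = hour 13.
For group study: error review (finishes hour 13, plus 3-hour gap → hour 16); the problem set (finishes hour 5). Taking the maximum gives a start of hour 16, and it finishes at 16 + 6 = hour 22.
For formula-sheet prep: group study (finishes hour 22, plus 2-hour gap → hour 24); the problem set (finishes hour 5). Taking the maximum gives a start of hour 24, and it finishes at 24 + 6 = hour 30.
For final review: formula-sheet prep (finishes hour 30); the problem set (finishes hour 5, plus 2-hour gap → hour 7). Taking the maximum gives a start of hour 30, and it finishes at 30 + 4 = hour 34.

34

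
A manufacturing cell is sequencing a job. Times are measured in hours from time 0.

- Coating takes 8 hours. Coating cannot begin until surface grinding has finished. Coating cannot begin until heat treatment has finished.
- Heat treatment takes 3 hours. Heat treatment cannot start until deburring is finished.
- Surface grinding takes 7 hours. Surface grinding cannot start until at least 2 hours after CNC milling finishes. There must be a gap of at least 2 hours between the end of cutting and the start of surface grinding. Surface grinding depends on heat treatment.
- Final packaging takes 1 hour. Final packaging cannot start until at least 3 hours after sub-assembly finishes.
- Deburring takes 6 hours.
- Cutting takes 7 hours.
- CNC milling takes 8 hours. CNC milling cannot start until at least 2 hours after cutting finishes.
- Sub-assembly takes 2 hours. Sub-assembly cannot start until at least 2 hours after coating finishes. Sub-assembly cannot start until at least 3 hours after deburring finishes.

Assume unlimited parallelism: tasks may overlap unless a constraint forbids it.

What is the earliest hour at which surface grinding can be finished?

26

Nothing blocks deburring, so it runs from hour 0 to hour 6.
After deburring (finishes hour 6), heat treatment can start at hour 6 and finishes at hour 9.
Nothing blocks cutting, so it runs from hour 0 to hour 7.
CNC milling waits on cutting (finishes hour 7, plus 2-hour gap → hour 9), so it starts at hour 9 and finishes at 9 + 8 = hour 17.
Surface grinding needs all of CNC milling (finishes hour 17, plus 2-hour gap → hour 19); cutting (finishes hour 7, plus 2-hour gap → hour 9); heat treatment (finishes hour 9). That puts its earliest start at hour 19; it finishes at 19 + 7 = hour 26.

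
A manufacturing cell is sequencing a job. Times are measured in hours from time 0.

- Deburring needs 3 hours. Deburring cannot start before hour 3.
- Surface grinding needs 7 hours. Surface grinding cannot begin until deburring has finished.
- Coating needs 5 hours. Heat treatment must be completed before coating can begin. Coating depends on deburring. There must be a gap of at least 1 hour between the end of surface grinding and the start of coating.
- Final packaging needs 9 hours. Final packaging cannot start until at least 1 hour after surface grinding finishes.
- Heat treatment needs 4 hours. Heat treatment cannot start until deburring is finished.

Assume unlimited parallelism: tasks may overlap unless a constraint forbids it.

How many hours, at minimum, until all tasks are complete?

23

After its own release at hour 3, deburring can start at hour 3 and finishes at hour 6.
Surface grinding waits on deburring (finishes hour 6), so it starts at hour 6 and finishes at 6 + 7 = hour 13.
After surface grinding (finishes hour 13, plus 1-hour gap → hour 14), final packaging can start at hour 14 and finishes at hour 23.
Heat treatment waits on deburring (finishes hour 6), so it starts at hour 6 and finishes at 6 + 4 = hour 10.
For coating: heat treatment (finishes hour 10); deburring (finishes hour 6); surface grinding (finishes hour 13, plus 1-hour gap → hour 14). Taking the maximum gives a start of hour 14, and it finishes at 14 + 5 = hour 19.
All tasks are finished once the last one completes. Finish times: Deburring at 6, Heat treatment at 10, Surface grinding at 13, Coating at 19, Final packaging at 23. The latest is hour 23.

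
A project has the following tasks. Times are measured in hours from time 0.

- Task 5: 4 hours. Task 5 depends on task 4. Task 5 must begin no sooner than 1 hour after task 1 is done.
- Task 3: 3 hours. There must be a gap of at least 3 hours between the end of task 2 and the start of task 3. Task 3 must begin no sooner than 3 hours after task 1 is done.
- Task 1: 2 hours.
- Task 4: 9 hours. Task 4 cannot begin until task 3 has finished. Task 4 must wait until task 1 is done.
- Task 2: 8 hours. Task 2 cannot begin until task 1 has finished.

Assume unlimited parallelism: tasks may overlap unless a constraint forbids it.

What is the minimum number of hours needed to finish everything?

29

Nothing blocks task 1, so it runs from hour 0 to hour 2.
Task 2 waits on task 1 (finishes hour 2), so it starts at hour 2 and finishes at 2 + 8 = hour 10.
Task 3 has to wait for task 2 (finishes hour 10, plus 3-hour gap → hour 13); task 1 (finishes hour 2, plus 3-hour gap → hour 5). The latest of these is hour 13, so task 3 runs hour 13 to 13 + 3 = hour 16.
Task 4 has to wait for task 3 (finishes hour 16); task 1 (finishes hour 2). The latest of these is hour 16, so task 4 runs hour 16 to 16 + 9 = hour 25.
Task 5 cannot start until task 4 (finishes hour 25); task 1 (finishes hour 2, plus 1-hour gap → hour 3). The controlling bound is hour 25, so task 5 finishes at 25 + 4 = hour 29.
All tasks are finished once the last one completes. Finish times: Task 1 at 2, Task 2 at 10, Task 3 at 16, Task 4 at 25, Task 5 at 29. The latest is hour 29.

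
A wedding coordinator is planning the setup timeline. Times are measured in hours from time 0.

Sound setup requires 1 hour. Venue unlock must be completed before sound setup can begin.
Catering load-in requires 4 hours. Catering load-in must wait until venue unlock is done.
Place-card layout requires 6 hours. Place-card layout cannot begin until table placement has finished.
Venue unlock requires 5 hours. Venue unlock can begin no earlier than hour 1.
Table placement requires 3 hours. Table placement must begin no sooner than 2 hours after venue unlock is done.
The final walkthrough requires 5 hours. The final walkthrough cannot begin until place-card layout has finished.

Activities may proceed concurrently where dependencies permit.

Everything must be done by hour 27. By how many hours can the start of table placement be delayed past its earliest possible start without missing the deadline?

After its own release at hour 1, venue unlock can start at hour 1 and finishes at hour 6.
After venue unlock (finishes hour 6, plus 2-hour gap → hour 8), table placement can start at hour 8 and finishes at hour 11.

Working backward from the deadline:
To finish by hour 27, the final walkthrough (duration 5) must start no later than hour 22.
Place-card layout feeds into the final walkthrough (must start by hour 22); so place-card layout must finish by hour 22 and therefore start by hour 16.
Table placement has to be done before place-card layout (must start by hour 16). That means finishing by hour 16, i.e. starting by 16 − 3 = hour 13.
So table placement can start as early as hour 8 and as late as hour 13, giving 13 − 8 = 5 hours of slack.

5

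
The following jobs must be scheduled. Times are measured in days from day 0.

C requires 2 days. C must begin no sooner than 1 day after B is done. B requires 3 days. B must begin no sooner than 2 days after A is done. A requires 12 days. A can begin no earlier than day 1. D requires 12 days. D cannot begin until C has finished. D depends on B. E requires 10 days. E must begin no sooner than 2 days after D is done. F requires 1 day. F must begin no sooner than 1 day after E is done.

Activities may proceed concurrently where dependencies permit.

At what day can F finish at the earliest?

47

After its own release at day 1, A can start at day 1 and finishes at day 13.
B waits on A (finishes day 13, plus 2-day gap → day 15), so it starts at day 15 and finishes at 15 + 3 = day 18.
C cannot begin until B (finishes day 18, plus 1-day gap → day 19). It runs from day 19 to 19 + 2 = day 21.
D has to wait for C (finishes day 21); B (finishes day 18). The latest of these is day 21, so D runs day 21 to 21 + 12 = day 33.
E waits on D (finishes day 33, plus 2-day gap → day 35), so it starts at day 35 and finishes at 35 + 10 = day 45.
F cannot begin until E (finishes day 45, plus 1-day gap → day 46). It runs from day 46 to 46 + 1 = day 47.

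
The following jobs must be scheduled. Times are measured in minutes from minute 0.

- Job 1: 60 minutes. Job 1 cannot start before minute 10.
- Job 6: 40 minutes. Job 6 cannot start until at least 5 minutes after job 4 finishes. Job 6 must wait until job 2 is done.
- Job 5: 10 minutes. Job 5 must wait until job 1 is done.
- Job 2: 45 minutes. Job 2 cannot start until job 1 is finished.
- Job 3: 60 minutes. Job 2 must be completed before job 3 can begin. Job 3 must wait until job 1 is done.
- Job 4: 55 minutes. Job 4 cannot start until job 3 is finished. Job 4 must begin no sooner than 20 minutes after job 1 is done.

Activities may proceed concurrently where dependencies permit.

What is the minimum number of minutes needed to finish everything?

Job 1 cannot begin until its own release at minute 10. It runs from minute 10 to 10 + 60 = minute 70.
Job 5 cannot begin until job 1 (finishes minute 70). It runs from minute 70 to 70 + 10 = minute 80.
Job 2 cannot begin until job 1 (finishes minute 70). It runs from minute 70 to 70 + 45 = minute 115.
For job 3: job 2 (finishes minute 115); job 1 (finishes minute 70). Taking the maximum gives a start of minute 115, and it finishes at 115 + 60 = minute 175.
Job 4 needs all of job 3 (finishes minute 175); job 1 (finishes minute 70, plus 20-minute gap → minute 90). That puts its earliest start at minute 175; it finishes at 175 + 55 = minute 230.
For job 6: job 4 (finishes minute 230, plus 5-minute gap → minute 235); job 2 (finishes minute 115). Taking the maximum gives a start of minute 235, and it finishes at 235 + 40 = minute 275.
All tasks are finished once the last one completes. Finish times: Job 1 at 70, Job 2 at 115, Job 3 at 175, Job 4 at 230, Job 5 at 80, Job 6 at 275. The latest is minute 275.

275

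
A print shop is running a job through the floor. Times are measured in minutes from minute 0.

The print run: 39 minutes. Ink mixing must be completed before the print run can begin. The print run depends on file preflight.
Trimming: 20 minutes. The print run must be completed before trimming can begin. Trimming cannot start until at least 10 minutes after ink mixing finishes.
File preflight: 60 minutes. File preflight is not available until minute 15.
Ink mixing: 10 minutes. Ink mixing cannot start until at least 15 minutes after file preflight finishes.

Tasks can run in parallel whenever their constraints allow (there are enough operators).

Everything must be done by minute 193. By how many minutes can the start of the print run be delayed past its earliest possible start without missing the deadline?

File preflight cannot begin until its own release at minute 15. It runs from minute 15 to 15 + 60 = minute 75.
Ink mixing cannot begin until file preflight (finishes minute 75, plus 15-minute gap → minute 90). It runs from minute 90 to 90 + 10 = minute 100.
For the print run: ink mixing (finishes minute 100); file preflight (finishes minute 75). Taking the maximum gives a start of minute 100, and it finishes at 100 + 39 = minute 139.

Working backward from the deadline:
Trimming must finish by minute 193; it takes 20 minutes, so it must start by 193 − 20 = minute 173.
The print run has to be done before trimming (must start by minute 173). That means finishing by minute 173, i.e. starting by 173 − 39 = minute 134.
So the print run can start as early as minute 100 and as late as minute 134, giving 134 − 100 = 34 minutes of slack.

34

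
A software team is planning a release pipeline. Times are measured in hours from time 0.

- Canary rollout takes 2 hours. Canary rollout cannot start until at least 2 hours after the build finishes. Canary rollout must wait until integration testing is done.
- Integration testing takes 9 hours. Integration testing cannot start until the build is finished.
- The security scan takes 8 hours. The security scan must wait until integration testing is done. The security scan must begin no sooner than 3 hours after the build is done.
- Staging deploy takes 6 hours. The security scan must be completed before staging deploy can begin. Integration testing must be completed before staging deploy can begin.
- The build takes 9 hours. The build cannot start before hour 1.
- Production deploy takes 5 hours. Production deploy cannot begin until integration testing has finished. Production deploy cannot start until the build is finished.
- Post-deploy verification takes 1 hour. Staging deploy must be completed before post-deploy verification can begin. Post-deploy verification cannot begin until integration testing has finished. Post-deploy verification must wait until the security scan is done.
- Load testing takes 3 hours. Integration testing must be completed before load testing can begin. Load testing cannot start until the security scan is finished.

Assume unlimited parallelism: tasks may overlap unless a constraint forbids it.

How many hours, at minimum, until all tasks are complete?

The build waits on its own release at hour 1, so it starts at hour 1 and finishes at 1 + 9 = hour 10.
After the build (finishes hour 10), integration testing can start at hour 10 and finishes at hour 19.
Production deploy cannot start until integration testing (finishes hour 19); the build (finishes hour 10). The controlling bound is hour 19, so production deploy finishes at 19 + 5 = hour 24.
Canary rollout cannot start until the build (finishes hour 10, plus 2-hour gap → hour 12); integration testing (finishes hour 19). The controlling bound is hour 19, so canary rollout finishes at 19 + 2 = hour 21.
For the security scan: integration testing (finishes hour 19); the build (finishes hour 10, plus 3-hour gap → hour 13). Taking the maximum gives a start of hour 19, and it finishes at 19 + 8 = hour 27.
Load testing has to wait for integration testing (finishes hour 19); the security scan (finishes hour 27). The latest of these is hour 27, so load testing runs hour 27 to 27 + 3 = hour 30.
For staging deploy: the security scan (finishes hour 27); integration testing (finishes hour 19). Taking the maximum gives a start of hour 27, and it finishes at 27 + 6 = hour 33.
Post-deploy verification cannot start until staging deploy (finishes hour 33); integration testing (finishes hour 19); the security scan (finishes hour 27). The controlling bound is hour 33, so post-deploy verification finishes at 33 + 1 = hour 34.
All tasks are finished once the last one completes. Finish times: The build at 10, Integration testing at 19, The security scan at 27, Staging deploy at 33, Canary rollout at 21, Load testing at 30, Production deploy at 24, Post-deploy verification at 34. The latest is hour 34.

34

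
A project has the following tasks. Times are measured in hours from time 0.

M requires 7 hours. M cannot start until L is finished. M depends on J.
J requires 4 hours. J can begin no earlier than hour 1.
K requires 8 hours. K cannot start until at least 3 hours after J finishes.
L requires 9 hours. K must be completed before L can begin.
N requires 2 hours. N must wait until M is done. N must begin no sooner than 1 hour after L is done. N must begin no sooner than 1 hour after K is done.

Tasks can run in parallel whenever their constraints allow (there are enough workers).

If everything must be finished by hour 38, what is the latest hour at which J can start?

To finish by hour 38, N (duration 2) must start no later than hour 36.
M must finish before N (must start by hour 36). With a 7-hour duration, M must start by 36 − 7 = hour 29.
L has several dependents: M (must start by hour 29); N (must start by hour 36, minus 1-hour gap → hour 35). The earliest of those limits is hour 29, so L must start by 29 − 9 = hour 20.
For K: L (must start by hour 20); N (must start by hour 36, minus 1-hour gap → hour 35). The most restrictive is hour 20; with an 8-hour duration, K must start by hour 12.
J has several dependents: K (must start by hour 12, minus 3-hour gap → hour 9); M (must start by hour 29). The earliest of those limits is hour 9, so J must start by 9 − 4 = hour 5.

5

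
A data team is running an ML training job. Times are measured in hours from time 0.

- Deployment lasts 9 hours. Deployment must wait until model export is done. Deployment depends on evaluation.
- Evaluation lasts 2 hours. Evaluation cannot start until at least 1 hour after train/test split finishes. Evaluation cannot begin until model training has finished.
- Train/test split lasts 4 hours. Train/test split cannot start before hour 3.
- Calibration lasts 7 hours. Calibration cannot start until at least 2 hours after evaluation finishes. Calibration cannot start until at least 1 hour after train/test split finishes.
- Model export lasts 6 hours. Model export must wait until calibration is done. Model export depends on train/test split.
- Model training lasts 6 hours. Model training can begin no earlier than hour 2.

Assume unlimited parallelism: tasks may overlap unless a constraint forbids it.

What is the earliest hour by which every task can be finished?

34

Model training cannot begin until its own release at hour 2. It runs from hour 2 to 2 + 6 = hour 8.
After its own release at hour 3, train/test split can start at hour 3 and finishes at hour 7.
Evaluation has to wait for train/test split (finishes hour 7, plus 1-hour gap → hour 8); model training (finishes hour 8). The latest of these is hour 8, so evaluation runs hour 8 to 8 + 2 = hour 10.
Calibration needs all of evaluation (finishes hour 10, plus 2-hour gap → hour 12); train/test split (finishes hour 7, plus 1-hour gap → hour 8). That puts its earliest start at hour 12; it finishes at 12 + 7 = hour 19.
Model export needs all of calibration (finishes hour 19); train/test split (finishes hour 7). That puts its earliest start at hour 19; it finishes at 19 + 6 = hour 25.
Deployment needs all of model export (finishes hour 25); evaluation (finishes hour 10). That puts its earliest start at hour 25; it finishes at 25 + 9 = hour 34.
All tasks are finished once the last one completes. Finish times: Train/test split at 7, Model training at 8, Evaluation at 10, Calibration at 19, Model export at 25, Deployment at 34. The latest is hour 34.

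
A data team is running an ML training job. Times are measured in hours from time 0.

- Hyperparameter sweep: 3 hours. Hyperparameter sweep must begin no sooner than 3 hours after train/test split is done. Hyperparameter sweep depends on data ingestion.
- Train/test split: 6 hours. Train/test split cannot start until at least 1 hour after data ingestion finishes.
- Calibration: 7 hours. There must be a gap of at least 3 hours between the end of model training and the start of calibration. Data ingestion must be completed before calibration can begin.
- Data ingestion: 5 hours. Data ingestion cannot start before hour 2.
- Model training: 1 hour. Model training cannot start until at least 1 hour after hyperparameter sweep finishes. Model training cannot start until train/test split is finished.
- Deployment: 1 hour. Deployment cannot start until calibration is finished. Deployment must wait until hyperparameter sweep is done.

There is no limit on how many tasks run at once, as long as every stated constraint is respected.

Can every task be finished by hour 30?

No

Data ingestion cannot begin until its own release at hour 2. It runs from hour 2 to 2 + 5 = hour 7.
After data ingestion (finishes hour 7, plus 1-hour gap → hour 8), train/test split can start at hour 8 and finishes at hour 14.
Hyperparameter sweep cannot start until train/test split (finishes hour 14, plus 3-hour gap → hour 17); data ingestion (finishes hour 7). The controlling bound is hour 17, so hyperparameter sweep finishes at 17 + 3 = hour 20.
Model training cannot start until hyperparameter sweep (finishes hour 20, plus 1-hour gap → hour 21); train/test split (finishes hour 14). The controlling bound is hour 21, so model training finishes at 21 + 1 = hour 22.
For calibration: model training (finishes hour 22, plus 3-hour gap → hour 25); data ingestion (finishes hour 7). Taking the maximum gives a start of hour 25, and it finishes at 25 + 7 = hour 32.
For deployment: calibration (finishes hour 32); hyperparameter sweep (finishes hour 20). Taking the maximum gives a start of hour 32, and it finishes at 32 + 1 = hour 33.
The earliest everything can be done is hour 33, which is after the deadline of 30, so it is not possible.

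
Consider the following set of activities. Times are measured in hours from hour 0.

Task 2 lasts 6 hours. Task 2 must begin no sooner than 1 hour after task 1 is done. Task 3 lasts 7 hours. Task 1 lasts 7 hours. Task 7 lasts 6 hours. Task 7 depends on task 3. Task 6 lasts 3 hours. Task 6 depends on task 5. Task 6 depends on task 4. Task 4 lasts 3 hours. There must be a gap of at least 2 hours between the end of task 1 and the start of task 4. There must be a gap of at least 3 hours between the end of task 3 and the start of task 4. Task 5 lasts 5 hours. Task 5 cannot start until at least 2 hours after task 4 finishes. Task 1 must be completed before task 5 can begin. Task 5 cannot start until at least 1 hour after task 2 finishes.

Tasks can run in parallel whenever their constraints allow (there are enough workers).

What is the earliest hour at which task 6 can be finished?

Task 3 has no prerequisites, so it starts at hour 0 and finishes at hour 7.
Task 1 can start immediately at hour 0; it finishes at hour 7.
For task 4: task 1 (finishes hour 7, plus 2-hour gap → hour 9); task 3 (finishes hour 7, plus 3-hour gap → hour 10). Taking the maximum gives a start of hour 10, and it finishes at 10 + 3 = hour 13.
Task 2 cannot begin until task 1 (finishes hour 7, plus 1-hour gap → hour 8). It runs from hour 8 to 8 + 6 = hour 14.
For task 5: task 4 (finishes hour 13, plus 2-hour gap → hour 15); task 1 (finishes hour 7); task 2 (finishes hour 14, plus 1-hour gap → hour 15). Taking the maximum gives a start of hour 15, and it finishes at 15 + 5 = hour 20.
Task 6 cannot start until task 5 (finishes hour 20); task 4 (finishes hour 13). The controlling bound is hour 20, so task 6 finishes at 20 + 3 = hour 23.

23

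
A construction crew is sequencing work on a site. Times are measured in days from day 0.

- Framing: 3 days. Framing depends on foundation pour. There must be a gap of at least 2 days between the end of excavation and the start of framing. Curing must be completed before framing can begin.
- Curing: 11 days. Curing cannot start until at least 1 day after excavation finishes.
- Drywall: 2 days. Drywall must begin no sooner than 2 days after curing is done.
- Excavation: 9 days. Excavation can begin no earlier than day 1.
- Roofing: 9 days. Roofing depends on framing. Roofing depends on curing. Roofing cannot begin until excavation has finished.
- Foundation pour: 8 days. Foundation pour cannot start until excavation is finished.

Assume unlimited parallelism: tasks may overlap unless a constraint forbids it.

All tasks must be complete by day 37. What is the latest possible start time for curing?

14

Roofing must finish by day 37; it takes 9 days, so it must start by 37 − 9 = day 28.
Framing must finish before roofing (must start by day 28). With a 3-day duration, framing must start by 28 − 3 = day 25.
Drywall has no dependents, so it just needs to finish by day 37. Starting by 37 − 2 = day 35 achieves that.
Curing has several dependents: framing (must start by day 25); roofing (must start by day 28); drywall (must start by day 35, minus 2-day gap → day 33). The earliest of those limits is day 25, so curing must start by 25 − 11 = day 14.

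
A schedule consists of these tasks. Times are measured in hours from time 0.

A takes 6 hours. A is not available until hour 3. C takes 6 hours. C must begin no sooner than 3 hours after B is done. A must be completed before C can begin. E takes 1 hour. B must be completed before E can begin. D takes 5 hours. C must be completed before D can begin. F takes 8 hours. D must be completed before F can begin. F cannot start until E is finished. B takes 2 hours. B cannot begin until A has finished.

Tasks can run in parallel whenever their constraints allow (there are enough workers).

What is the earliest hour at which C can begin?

A waits on its own release at hour 3, so it starts at hour 3 and finishes at 3 + 6 = hour 9.
B cannot begin until A (finishes hour 9). It runs from hour 9 to 9 + 2 = hour 11.
C waits on B (finishes hour 11, plus 3-hour gap → hour 14); A (finishes hour 9). The latest of these is hour 14, which is the earliest C can start.

14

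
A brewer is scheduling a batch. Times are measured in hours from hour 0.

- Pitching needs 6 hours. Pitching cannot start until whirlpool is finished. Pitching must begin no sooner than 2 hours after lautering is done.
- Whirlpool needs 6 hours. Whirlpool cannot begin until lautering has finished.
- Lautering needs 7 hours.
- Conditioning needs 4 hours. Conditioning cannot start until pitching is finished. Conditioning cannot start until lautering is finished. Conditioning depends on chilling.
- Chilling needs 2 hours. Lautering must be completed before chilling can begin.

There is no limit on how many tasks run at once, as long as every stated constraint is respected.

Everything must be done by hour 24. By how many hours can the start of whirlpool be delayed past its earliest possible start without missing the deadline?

1

Lautering can start immediately at hour 0; it finishes at hour 7.
After lautering (finishes hour 7), whirlpool can start at hour 7 and finishes at hour 13.

Working backward from the deadline:
To finish by hour 24, conditioning (duration 4) must start no later than hour 20.
Since conditioning (must start by hour 20) depends on it, pitching must finish by hour 20. Backing off its 6-hour duration gives a latest start of hour 14.
Since pitching (must start by hour 14) depends on it, whirlpool must finish by hour 14. Backing off its 6-hour duration gives a latest start of hour 8.
So whirlpool can start as early as hour 7 and as late as hour 8, giving 8 − 7 = 1 hour of slack.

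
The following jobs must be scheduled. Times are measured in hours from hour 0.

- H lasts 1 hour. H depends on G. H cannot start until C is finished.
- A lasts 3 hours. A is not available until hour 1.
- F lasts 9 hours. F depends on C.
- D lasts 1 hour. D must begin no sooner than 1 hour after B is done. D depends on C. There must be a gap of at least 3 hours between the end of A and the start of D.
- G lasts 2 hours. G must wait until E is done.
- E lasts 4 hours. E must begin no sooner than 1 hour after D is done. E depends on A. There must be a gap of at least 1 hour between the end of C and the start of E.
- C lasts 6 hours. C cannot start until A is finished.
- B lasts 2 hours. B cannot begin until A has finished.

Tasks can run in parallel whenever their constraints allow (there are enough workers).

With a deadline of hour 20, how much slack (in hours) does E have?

1

A cannot begin until its own release at hour 1. It runs from hour 1 to 1 + 3 = hour 4.
C cannot begin until A (finishes hour 4). It runs from hour 4 to 4 + 6 = hour 10.
B cannot begin until A (finishes hour 4). It runs from hour 4 to 4 + 2 = hour 6.
D needs all of B (finishes hour 6, plus 1-hour gap → hour 7); C (finishes hour 10); A (finishes hour 4, plus 3-hour gap → hour 7). That puts its earliest start at hour 10; it finishes at 10 + 1 = hour 11.
E needs all of D (finishes hour 11, plus 1-hour gap → hour 12); A (finishes hour 4); C (finishes hour 10, plus 1-hour gap → hour 11). That puts its earliest start at hour 12; it finishes at 12 + 4 = hour 16.

Working backward from the deadline:
To finish by hour 20, H (duration 1) must start no later than hour 19.
G has to be done before H (must start by hour 19). That means finishing by hour 19, i.e. starting by 19 − 2 = hour 17.
E feeds into G (must start by hour 17); so E must finish by hour 17 and therefore start by hour 13.
So E can start as early as hour 12 and as late as hour 13, giving 13 − 12 = 1 hour of slack.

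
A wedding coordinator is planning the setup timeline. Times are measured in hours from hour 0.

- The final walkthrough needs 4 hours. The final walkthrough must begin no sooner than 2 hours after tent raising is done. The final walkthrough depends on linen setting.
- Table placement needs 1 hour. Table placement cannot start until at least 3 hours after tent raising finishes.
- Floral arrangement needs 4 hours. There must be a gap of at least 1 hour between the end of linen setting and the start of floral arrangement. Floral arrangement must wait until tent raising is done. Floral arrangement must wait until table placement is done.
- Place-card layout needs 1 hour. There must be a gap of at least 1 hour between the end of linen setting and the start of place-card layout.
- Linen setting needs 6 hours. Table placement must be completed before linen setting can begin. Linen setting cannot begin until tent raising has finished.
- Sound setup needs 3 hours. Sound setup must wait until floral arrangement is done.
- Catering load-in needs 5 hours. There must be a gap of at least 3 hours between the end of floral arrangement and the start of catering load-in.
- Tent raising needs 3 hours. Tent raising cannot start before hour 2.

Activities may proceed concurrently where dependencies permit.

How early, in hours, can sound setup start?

Tent raising waits on its own release at hour 2, so it starts at hour 2 and finishes at 2 + 3 = hour 5.
After tent raising (finishes hour 5, plus 3-hour gap → hour 8), table placement can start at hour 8 and finishes at hour 9.
For linen setting: table placement (finishes hour 9); tent raising (finishes hour 5). Taking the maximum gives a start of hour 9, and it finishes at 9 + 6 = hour 15.
Floral arrangement has to wait for linen setting (finishes hour 15, plus 1-hour gap → hour 16); tent raising (finishes hour 5); table placement (finishes hour 9). The latest of these is hour 16, so floral arrangement runs hour 16 to 16 + 4 = hour 20.
Sound setup waits on floral arrangement (finishes hour 20), so the earliest it can start is hour 20.

20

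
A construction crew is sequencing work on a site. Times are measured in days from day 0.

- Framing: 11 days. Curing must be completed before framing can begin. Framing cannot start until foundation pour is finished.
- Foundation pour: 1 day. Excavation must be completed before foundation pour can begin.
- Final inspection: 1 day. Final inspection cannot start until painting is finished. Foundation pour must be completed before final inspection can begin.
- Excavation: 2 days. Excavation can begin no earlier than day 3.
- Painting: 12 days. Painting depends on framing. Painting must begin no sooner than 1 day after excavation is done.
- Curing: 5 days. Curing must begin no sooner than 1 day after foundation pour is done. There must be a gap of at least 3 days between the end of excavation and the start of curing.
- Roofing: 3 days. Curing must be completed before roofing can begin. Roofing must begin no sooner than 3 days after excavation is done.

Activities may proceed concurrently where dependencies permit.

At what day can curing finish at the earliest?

After its own release at day 3, excavation can start at day 3 and finishes at day 5.
Foundation pour cannot begin until excavation (finishes day 5). It runs from day 5 to 5 + 1 = day 6.
Curing has to wait for foundation pour (finishes day 6, plus 1-day gap → day 7); excavation (finishes day 5, plus 3-day gap → day 8). The latest of these is day 8, so curing runs day 8 to 8 + 5 = day 13.

13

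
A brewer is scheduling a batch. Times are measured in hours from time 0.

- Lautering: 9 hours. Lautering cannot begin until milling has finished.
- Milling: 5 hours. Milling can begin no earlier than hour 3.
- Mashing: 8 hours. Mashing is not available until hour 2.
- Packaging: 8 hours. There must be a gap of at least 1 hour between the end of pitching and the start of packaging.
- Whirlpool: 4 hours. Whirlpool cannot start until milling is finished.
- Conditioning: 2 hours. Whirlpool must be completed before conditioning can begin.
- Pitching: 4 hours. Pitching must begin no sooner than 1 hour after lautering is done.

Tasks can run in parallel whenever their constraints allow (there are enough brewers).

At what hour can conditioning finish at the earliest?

After its own release at hour 3, milling can start at hour 3 and finishes at hour 8.
Whirlpool waits on milling (finishes hour 8), so it starts at hour 8 and finishes at 8 + 4 = hour 12.
After whirlpool (finishes hour 12), conditioning can start at hour 12 and finishes at hour 14.

14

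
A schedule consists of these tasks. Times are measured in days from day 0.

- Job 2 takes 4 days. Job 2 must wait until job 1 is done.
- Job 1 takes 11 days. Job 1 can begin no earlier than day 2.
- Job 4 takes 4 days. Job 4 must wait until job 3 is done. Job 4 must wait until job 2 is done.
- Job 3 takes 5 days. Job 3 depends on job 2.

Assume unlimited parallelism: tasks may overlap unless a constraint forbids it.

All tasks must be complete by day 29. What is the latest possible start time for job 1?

5

Job 4 has no dependents, so it just needs to finish by day 29. Starting by 29 − 4 = day 25 achieves that.
Job 3 has to be done before job 4 (must start by day 25). That means finishing by day 25, i.e. starting by 25 − 5 = day 20.
For job 2: job 3 (must start by day 20); job 4 (must start by day 25). The most restrictive is day 20; with a 4-day duration, job 2 must start by day 16.
Job 1 has to be done before job 2 (must start by day 16). That means finishing by day 16, i.e. starting by 16 − 11 = day 5.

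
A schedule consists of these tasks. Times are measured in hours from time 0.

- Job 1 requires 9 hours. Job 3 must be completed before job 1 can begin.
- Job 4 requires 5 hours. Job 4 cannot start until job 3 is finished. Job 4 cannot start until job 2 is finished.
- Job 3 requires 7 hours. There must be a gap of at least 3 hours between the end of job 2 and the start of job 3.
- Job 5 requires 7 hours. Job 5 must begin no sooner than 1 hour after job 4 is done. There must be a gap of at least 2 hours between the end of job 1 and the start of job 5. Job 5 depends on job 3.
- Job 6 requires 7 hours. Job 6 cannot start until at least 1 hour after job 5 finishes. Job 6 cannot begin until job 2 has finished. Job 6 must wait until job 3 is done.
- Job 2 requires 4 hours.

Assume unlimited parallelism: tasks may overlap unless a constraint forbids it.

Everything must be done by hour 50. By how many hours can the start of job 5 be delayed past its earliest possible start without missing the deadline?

Nothing blocks job 2, so it runs from hour 0 to hour 4.
Job 3 waits on job 2 (finishes hour 4, plus 3-hour gap → hour 7), so it starts at hour 7 and finishes at 7 + 7 = hour 14.
Job 4 needs all of job 3 (finishes hour 14); job 2 (finishes hour 4). That puts its earliest start at hour 14; it finishes at 14 + 5 = hour 19.
Job 1 cannot begin until job 3 (finishes hour 14). It runs from hour 14 to 14 + 9 = hour 23.
Job 5 has to wait for job 4 (finishes hour 19, plus 1-hour gap → hour 20); job 1 (finishes hour 23, plus 2-hour gap → hour 25); job 3 (finishes hour 14). The latest of these is hour 25, so job 5 runs hour 25 to 25 + 7 = hour 32.

Working backward from the deadline:
To finish by hour 50, job 6 (duration 7) must start no later than hour 43.
Since job 6 (must start by hour 43, minus 1-hour gap → hour 42) depends on it, job 5 must finish by hour 42. Backing off its 7-hour duration gives a latest start of hour 35.
So job 5 can start as early as hour 25 and as late as hour 35, giving 35 − 25 = 10 hours of slack.

10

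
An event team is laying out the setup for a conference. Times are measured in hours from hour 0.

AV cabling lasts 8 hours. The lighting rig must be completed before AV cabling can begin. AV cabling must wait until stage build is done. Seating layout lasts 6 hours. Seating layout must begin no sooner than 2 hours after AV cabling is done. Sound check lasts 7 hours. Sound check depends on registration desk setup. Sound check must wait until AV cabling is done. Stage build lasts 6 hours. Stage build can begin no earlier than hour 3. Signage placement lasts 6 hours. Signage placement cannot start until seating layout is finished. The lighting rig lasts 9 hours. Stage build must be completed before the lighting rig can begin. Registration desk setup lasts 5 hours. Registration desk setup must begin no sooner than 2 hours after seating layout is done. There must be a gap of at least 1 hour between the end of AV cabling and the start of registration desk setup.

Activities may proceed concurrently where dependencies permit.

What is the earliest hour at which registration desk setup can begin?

After its own release at hour 3, stage build can start at hour 3 and finishes at hour 9.
The lighting rig cannot begin until stage build (finishes hour 9). It runs from hour 9 to 9 + 9 = hour 18.
AV cabling cannot start until the lighting rig (finishes hour 18); stage build (finishes hour 9). The controlling bound is hour 18, so AV cabling finishes at 18 + 8 = hour 26.
Seating layout waits on AV cabling (finishes hour 26, plus 2-hour gap → hour 28), so it starts at hour 28 and finishes at 28 + 6 = hour 34.
Registration desk setup waits on seating layout (finishes hour 34, plus 2-hour gap → hour 36); AV cabling (finishes hour 26, plus 1-hour gap → hour 27). The latest of these is hour 36, which is the earliest registration desk setup can start.

36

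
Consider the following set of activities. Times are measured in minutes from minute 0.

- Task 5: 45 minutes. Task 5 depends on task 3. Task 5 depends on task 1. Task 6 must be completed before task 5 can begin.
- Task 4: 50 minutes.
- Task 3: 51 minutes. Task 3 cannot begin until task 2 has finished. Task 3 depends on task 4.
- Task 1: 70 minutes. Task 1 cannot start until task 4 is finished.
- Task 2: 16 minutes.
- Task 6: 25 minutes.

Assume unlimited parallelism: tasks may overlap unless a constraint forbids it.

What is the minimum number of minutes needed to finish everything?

Task 6 can start immediately at minute 0; it finishes at minute 25.
Task 4 can start immediately at minute 0; it finishes at minute 50.
Task 1 waits on task 4 (finishes minute 50), so it starts at minute 50 and finishes at 50 + 70 = minute 120.
Task 2 has no prerequisites, so it starts at minute 0 and finishes at minute 16.
Task 3 cannot start until task 2 (finishes minute 16); task 4 (finishes minute 50). The controlling bound is minute 50, so task 3 finishes at 50 + 51 = minute 101.
For task 5: task 3 (finishes minute 101); task 1 (finishes minute 120); task 6 (finishes minute 25). Taking the maximum gives a start of minute 120, and it finishes at 120 + 45 = minute 165.
All tasks are finished once the last one completes. Finish times: Task 1 at 120, Task 2 at 16, Task 3 at 101, Task 4 at 50, Task 5 at 165, Task 6 at 25. The latest is minute 165.

165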